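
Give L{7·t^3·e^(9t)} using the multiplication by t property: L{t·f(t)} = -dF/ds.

Using L{t^n·e^(at)} = n!/(s-a)^(n+1), L{t^3·e^(9t)} = 6/(s-9)^4, so L{7·t^3·e^(9t)} = 7·6/(s-9)^4 = 42/(s-9)^4

Final answer: 42/(s-9)^4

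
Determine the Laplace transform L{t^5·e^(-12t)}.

L{t^n·e^(at)} = n!/(s-a)^(n+1), so L{t^5·e^(-12t)} = 120/(s+12)^6

Final answer: 120/(s+12)^6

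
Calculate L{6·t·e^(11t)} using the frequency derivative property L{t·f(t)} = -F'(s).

L{e^(11t)} = 1/(s-11). By frequency derivative: L{t·e^(11t)} = -d/ds[1/(s-11)] = -(-1)/(s-11)² = 1/(s-11)². Then L{6·t·e^(11t)} = 6·1/(s-11)² = 6/(s-11)²

Final answer: 6/(s-11)²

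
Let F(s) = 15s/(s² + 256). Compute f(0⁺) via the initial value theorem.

f(0⁺) = lim_{s→∞} s·15s/(s² + 256) = lim_{s→∞} 15s²/(s² + 256) = 15

Final answer: 15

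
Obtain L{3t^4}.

L{t^n} = n!/s^(n+1). So L{3t^4} = 3·4!/s^5 = 72/s^5

Final answer: 72/s^5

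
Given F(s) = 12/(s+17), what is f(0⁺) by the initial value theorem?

f(0⁺) = lim_{s→∞} s·12/(s+17) = lim_{s→∞} 12s/(s+17) = 12

Final answer: 12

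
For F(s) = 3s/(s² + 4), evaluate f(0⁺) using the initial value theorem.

f(0⁺) = lim_{s→∞} s·3s/(s² + 4) = lim_{s→∞} 3s²/(s² + 4) = 3

Final answer: 3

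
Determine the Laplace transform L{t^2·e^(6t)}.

L{t^n·e^(at)} = n!/(s-a)^(n+1), so L{t^2·e^(6t)} = 2/(s-6)^3

Final answer: 2/(s-6)^3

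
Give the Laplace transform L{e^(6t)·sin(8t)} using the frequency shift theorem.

Frequency shift: L{e^(at)f(t)} = F(s-a). L{e^(6t)·sin(8t)} = 8/((s-6)² + 64)

Final answer: 8/((s-6)² + 64)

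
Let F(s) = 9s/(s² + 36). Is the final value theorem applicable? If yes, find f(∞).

The final value theorem requires all poles of sF(s) in the left half-plane. sF(s) = 9s²/(s² + 36) has poles at s = ±6i (imaginary axis). Theorem does NOT apply (oscillatory system).

Final answer: Not applicable (oscillatory)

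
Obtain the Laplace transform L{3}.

L{3} = 3 · L{1} = 3/s

Final answer: 3/s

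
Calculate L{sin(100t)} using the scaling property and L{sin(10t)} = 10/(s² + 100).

Using L{f(at)} = (1/a)F(s/a) with a=10: L{sin(100t)} = (1/10) · 10/((s/10)² + 100) = (1/10) · 10·100/(s² + 10000) = 100/(s² + 10000)

Final answer: 100/(s² + 10000)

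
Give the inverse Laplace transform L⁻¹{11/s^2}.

L⁻¹{n!/s^(n+1)} = t^n with n=1. So L⁻¹{1/s^2} = t, and L⁻¹{11/s^2} = (11/1)·t = 11·t

Final answer: 11·t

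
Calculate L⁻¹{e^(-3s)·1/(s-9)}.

L⁻¹{1/(s-9)} = e^(9t). By the time shift theorem, L⁻¹{e^(-as)F(s)} = u(t-a)f(t-a) with a=3, so L⁻¹{e^(-3s)·1/(s-9)} = u(t-3)·e^(9(t-3))

Final answer: u(t-3)·e^(9(t-3))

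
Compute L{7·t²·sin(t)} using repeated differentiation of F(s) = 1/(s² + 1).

F(s) = 1/(s² + 1). F'(s) = -2s/(s² + 1)². F''(s) = -2(1 - 3s²)/(s² + 1)³ = (6s² - 2)/(s² + 1)³. So L{t²·sin(t)} = (-1)² F''(s) = (6s² - 2)/(s² + 1)³. Then L{7·t²·sin(t)} = 7·(6s² - 2)/(s² + 1)³ = (42s² - 14)/(s² + 1)³

Final answer: (42s² - 14)/(s² + 1)³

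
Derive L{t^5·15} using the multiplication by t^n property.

L{15} = 15/s. d^1/ds^1[1/s] = -1/s². d^2/ds^2[1/s] = 2/s^3. d^3/ds^3[1/s] = -6/s^4. d^4/ds^4[1/s] = 24/s^5. d^5/ds^5[1/s] = -120/s^6. So L{t^5} = (-1)^{5}·-120/s^6 = 120/s^6. Then L{t^5·15} = 15·120/s^6 = 1800/s^6

Final answer: 1800/s^6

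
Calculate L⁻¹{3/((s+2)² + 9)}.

Form: b/((s-a)² + b²) → e^(at)sin(bt). With a=-2, b=3

Final answer: e^(-2t)·sin(3t)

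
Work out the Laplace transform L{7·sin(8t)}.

L{sin(ωt)} = ω/(s² + ω²), so L{sin(8t)} = 8/(s² + 64). Then L{7·sin(8t)} = 7·8/(s² + 64) = 56/(s² + 64)

Final answer: 56/(s² + 64)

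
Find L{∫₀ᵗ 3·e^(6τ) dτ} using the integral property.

L{∫₀ᵗ f(τ)dτ} = F(s)/s with F(s) = 3/(s-6), so L{∫₀ᵗ 3·e^(6τ) dτ} = 3/(s(s-6))

Final answer: 3/(s(s-6))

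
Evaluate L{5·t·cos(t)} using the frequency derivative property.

L{cos(t)} = s/(s² + 1). Derivative: d/ds[s/(s² + 1)] = [(s² + 1) - s·2s]/(s² + 1)² = (1 - s²)/(s² + 1)². So L{t·cos(t)} = -F'(s) = (s² - 1)/(s² + 1)². Then L{5·t·cos(t)} = 5·(s² - 1)/(s² + 1)²

Final answer: 5·(s² - 1)/(s² + 1)²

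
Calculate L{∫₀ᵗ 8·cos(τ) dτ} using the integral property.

L{∫₀ᵗ f(τ)dτ} = F(s)/s with F(s) = 8s/(s² + 1), so the result is (8s/(s² + 1))/s = 8/(s² + 1)

Final answer: 8/(s² + 1)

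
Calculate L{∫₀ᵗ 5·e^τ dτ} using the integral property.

L{∫₀ᵗ f(τ)dτ} = F(s)/s with F(s) = 5/(s-1), so L{∫₀ᵗ 5·e^τ dτ} = 5/(s(s-1))

Final answer: 5/(s(s-1))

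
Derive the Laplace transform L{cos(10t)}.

L{cos(ωt)} = s/(s² + ω²), so L{cos(10t)} = s/(s² + 100)

Final answer: s/(s² + 100)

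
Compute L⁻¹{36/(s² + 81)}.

This is the form c·a/(s² + a²) with a = 9, c = 4. L⁻¹ = 4·sin(9t)

Final answer: 4·sin(9t)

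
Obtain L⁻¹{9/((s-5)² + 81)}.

Form: b/((s-a)² + b²) → e^(at)sin(bt). With a=5, b=9

Final answer: e^(5t)·sin(9t)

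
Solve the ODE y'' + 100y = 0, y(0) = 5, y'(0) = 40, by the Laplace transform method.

L{y''} + 100L{y} = 0. s²Y - 5s - 40 + 100Y = 0. Y(s² + 100) = 5s + 40. Y = (5s + 40)/(s² + 100). Inverting: y(t) = 5cos(10t) + 4sin(10t)

Final answer: y(t) = 5cos(10t) + 4sin(10t)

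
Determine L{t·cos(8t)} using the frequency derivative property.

L{cos(8t)} = s/(s² + 64). Derivative: d/ds[s/(s² + 64)] = [(s² + 64) - s·2s]/(s² + 64)² = (64 - s²)/(s² + 64)². So L{t·cos(8t)} = -F'(s) = (s² - 64)/(s² + 64)²

Final answer: (s² - 64)/(s² + 64)²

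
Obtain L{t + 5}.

L{t + 5} = L{t} + 5·L{1} = 1/s² + 5/s

Final answer: 1/s² + 5/s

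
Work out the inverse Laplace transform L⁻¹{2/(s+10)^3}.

L⁻¹{n!/(s-a)^(n+1)} = t^n·e^(at), so L⁻¹{2/(s+10)^3} = t^2·e^(-10t)

Final answer: t^2·e^(-10t)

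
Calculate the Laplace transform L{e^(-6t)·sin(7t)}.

L{e^(at)·sin(ωt)} = ω/((s-a)² + ω²), so L{e^(-6t)·sin(7t)} = 7/((s+6)² + 49)

Final answer: 7/((s+6)² + 49)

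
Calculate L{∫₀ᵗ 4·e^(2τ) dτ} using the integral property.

L{∫₀ᵗ f(τ)dτ} = F(s)/s with F(s) = 4/(s-2), so L{∫₀ᵗ 4·e^(2τ) dτ} = 4/(s(s-2))

Final answer: 4/(s(s-2))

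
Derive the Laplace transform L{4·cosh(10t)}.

L{cosh(ωt)} = s/(s² - ω²), so L{cosh(10t)} = s/(s² - 100). Then L{4·cosh(10t)} = 4·s/(s² - 100) = 4s/(s² - 100)

Final answer: 4s/(s² - 100)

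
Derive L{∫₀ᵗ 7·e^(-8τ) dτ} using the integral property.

L{∫₀ᵗ f(τ)dτ} = F(s)/s with F(s) = 7/(s+8), so L{∫₀ᵗ 7·e^(-8τ) dτ} = 7/(s(s+8))

Final answer: 7/(s(s+8))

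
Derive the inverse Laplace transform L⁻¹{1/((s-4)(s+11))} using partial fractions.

Decompose: A/(s-4) + B/(s+11). A = 1/15, B = -1/15. f(t) = (e^(4t) - e^(-11t))/15

Final answer: (e^(4t) - e^(-11t))/15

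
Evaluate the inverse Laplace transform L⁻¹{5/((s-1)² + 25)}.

Using frequency shift, L⁻¹{5/((s-1)² + 25)} = e^t·sin(5t)

Final answer: e^t·sin(5t)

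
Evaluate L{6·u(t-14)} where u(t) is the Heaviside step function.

L{u(t-a)} = e^(-as)/s. Here a=14, so L{u(t-14)} = e^(-14s)/s, and L{6·u(t-14)} = 6·e^(-14s)/s

Final answer: 6·e^(-14s)/s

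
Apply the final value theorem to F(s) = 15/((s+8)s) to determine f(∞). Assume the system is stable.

f(∞) = lim_{s→0} sF(s) = lim_{s→0} 15/(s+8) = 15/8

Final answer: 15/8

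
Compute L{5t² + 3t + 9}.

L{5t² + 3t + 9} = 5·2/s³ + 3/s² + 9/s = 10/s³ + 3/s² + 9/s

Final answer: 10/s³ + 3/s² + 9/s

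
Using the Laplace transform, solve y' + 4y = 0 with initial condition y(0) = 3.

L{y'} + 4L{y} = 0. sY - 3 + 4Y = 0. Y(s+4) = 3. Y = 3/(s+4)

Final answer: y(t) = 3e^(-4t)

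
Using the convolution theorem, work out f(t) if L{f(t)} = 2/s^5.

2/s^5 = (2/s)·(1/s^4) = L{2}·L{t^3/6}. By convolution, f(t) = 2*t^3/6 = ∫₀ᵗ 2·τ^3/6 dτ = 2·t^4/24

Final answer: 2·t^4/24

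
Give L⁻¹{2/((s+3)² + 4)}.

Form: b/((s-a)² + b²) → e^(at)sin(bt). With a=-3, b=2

Final answer: e^(-3t)·sin(2t)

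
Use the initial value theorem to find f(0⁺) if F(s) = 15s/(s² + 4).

f(0⁺) = lim_{s→∞} s·15s/(s² + 4) = lim_{s→∞} 15s²/(s² + 4) = 15

Final answer: 15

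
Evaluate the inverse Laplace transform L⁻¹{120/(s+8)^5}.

L⁻¹{n!/(s-a)^(n+1)} = t^n·e^(at) with n=4, a=-8. So L⁻¹{24/(s+8)^5} = t^4·e^(-8t), and L⁻¹{120/(s+8)^5} = (120/24)·t^4·e^(-8t) = 5·t^4·e^(-8t)

Final answer: 5·t^4·e^(-8t)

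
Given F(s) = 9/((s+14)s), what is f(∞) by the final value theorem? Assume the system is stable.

f(∞) = lim_{s→0} sF(s) = lim_{s→0} 9/(s+14) = 9/14

Final answer: 9/14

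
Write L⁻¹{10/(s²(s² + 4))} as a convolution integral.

10/(s²(s² + 4)) = (1/s²)·(10/(s² + 4)) = L{t}·L{5·sin(2t)}. So f(t) = t*(5·sin(2t)) = ∫₀ᵗ 5τ·sin(2(t-τ)) dτ

Final answer: ∫₀ᵗ 5τ·sin(2(t-τ)) dτ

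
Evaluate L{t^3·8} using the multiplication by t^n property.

L{8} = 8/s. d^1/ds^1[1/s] = -1/s². d^2/ds^2[1/s] = 2/s^3. d^3/ds^3[1/s] = -6/s^4. So L{t^3} = (-1)^{3}·-6/s^4 = 6/s^4. Then L{t^3·8} = 8·6/s^4 = 48/s^4

Final answer: 48/s^4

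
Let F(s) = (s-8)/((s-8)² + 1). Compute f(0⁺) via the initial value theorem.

f(0⁺) = lim_{s→∞} sF(s) = lim_{s→∞} s(s-8)/((s-8)² + 1) = 1

Final answer: 1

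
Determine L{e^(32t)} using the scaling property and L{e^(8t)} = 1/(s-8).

Using L{f(at)} = (1/a)F(s/a) with a=4 and f(t) = e^(8t): L{e^(32t)} = (1/4) · 1/((s/4)-8) = (1/4) · 4/(s-32) = 1/(s-32)

Final answer: 1/(s-32)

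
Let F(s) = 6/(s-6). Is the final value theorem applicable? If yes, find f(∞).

sF(s) = 6s/(s-6) has a pole at s = 6 in the right half-plane. Theorem does NOT apply (unstable system; f(t) = 6·e^(6t) grows without bound).

Final answer: Not applicable (unstable)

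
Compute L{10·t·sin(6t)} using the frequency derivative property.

L{sin(6t)} = 6/(s² + 36). By L{t·f(t)} = -F'(s): -d/ds[6/(s² + 36)] = -(6)·(-2s)/(s² + 36)² = 12s/(s² + 36)². Then L{10·t·sin(6t)} = 10·12s/(s² + 36)² = 120s/(s² + 36)²

Final answer: 120s/(s² + 36)²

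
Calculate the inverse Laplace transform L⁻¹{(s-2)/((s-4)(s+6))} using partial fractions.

Using partial fractions, f(t) = (2e^(4t) + 8e^(-6t))/10

Final answer: (2e^(4t) + 8e^(-6t))/10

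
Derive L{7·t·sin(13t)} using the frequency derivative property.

L{sin(13t)} = 13/(s² + 169). By L{t·f(t)} = -F'(s): -d/ds[13/(s² + 169)] = -(13)·(-2s)/(s² + 169)² = 26s/(s² + 169)². Then L{7·t·sin(13t)} = 7·26s/(s² + 169)² = 182s/(s² + 169)²

Final answer: 182s/(s² + 169)²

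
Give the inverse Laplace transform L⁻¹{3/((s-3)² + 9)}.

Using frequency shift, L⁻¹{3/((s-3)² + 9)} = e^(3t)·sin(3t)

Final answer: e^(3t)·sin(3t)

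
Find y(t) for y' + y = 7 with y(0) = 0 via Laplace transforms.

sY + Y = 7/s. Y = 7/(s(s+1)). Partial fractions: Y = 7/s - 7/(s+1)

Final answer: y(t) = 7(1 - e^(-t))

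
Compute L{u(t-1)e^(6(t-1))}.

u(t-a)f(t-a) with f(t)=e^(6t). L{e^(6t)} = 1/(s-6). By time shift: e^(-s)/(s-6)

Final answer: e^(-s)/(s-6)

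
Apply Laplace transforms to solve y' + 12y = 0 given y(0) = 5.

L{y'} + 12L{y} = 0. sY - 5 + 12Y = 0. Y(s+12) = 5. Y = 5/(s+12)

Final answer: y(t) = 5e^(-12t)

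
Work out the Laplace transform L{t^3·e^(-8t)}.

L{t^n·e^(at)} = n!/(s-a)^(n+1), so L{t^3·e^(-8t)} = 6/(s+8)^4

Final answer: 6/(s+8)^4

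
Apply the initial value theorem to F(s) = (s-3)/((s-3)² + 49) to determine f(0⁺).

f(0⁺) = lim_{s→∞} sF(s) = lim_{s→∞} s(s-3)/((s-3)² + 49) = 1

Final answer: 1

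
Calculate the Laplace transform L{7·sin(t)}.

L{sin(ωt)} = ω/(s² + ω²), so L{sin(t)} = 1/(s² + 1). Then L{7·sin(t)} = 7·1/(s² + 1) = 7/(s² + 1)

Final answer: 7/(s² + 1)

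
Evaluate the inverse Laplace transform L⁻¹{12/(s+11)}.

L⁻¹{1/(s-a)} = e^(at), so L⁻¹{1/(s+11)} = e^(-11t), and L⁻¹{12/(s+11)} = 12·e^(-11t)

Final answer: 12·e^(-11t)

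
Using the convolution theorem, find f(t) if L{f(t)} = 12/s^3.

12/s^3 = (12/s)·(1/s^2) = L{12}·L{t}. By convolution, f(t) = 12*t = ∫₀ᵗ 12·τ dτ = 12·t²/2

Final answer: 12·t²/2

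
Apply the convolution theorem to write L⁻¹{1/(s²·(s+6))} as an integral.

1/(s²·(s+6)) = (1/s^2)·(1/(s+6)) = L{t}·L{e^(-6t)}. So f(t) = t*e^(-6t) = ∫₀ᵗ τ·e^(-6(t-τ)) dτ

Final answer: ∫₀ᵗ τ·e^(-6(t-τ)) dτ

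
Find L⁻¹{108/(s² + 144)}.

This is the form c·a/(s² + a²) with a = 12, c = 9. L⁻¹ = 9·sin(12t)

Final answer: 9·sin(12t)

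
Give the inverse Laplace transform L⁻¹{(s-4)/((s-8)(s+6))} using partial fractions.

Using partial fractions, f(t) = (4e^(8t) + 10e^(-6t))/14

Final answer: (4e^(8t) + 10e^(-6t))/14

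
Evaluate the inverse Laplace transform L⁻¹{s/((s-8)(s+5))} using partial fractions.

Using partial fractions, f(t) = (8e^(8t) + 5e^(-5t))/13

Final answer: (8e^(8t) + 5e^(-5t))/13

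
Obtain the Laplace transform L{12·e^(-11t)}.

L{e^(at)} = 1/(s-a), so L{e^(-11t)} = 1/(s+11). Then L{12·e^(-11t)} = 12/(s+11)

Final answer: 12/(s+11)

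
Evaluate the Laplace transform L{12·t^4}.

L{t^n} = n!/s^(n+1), so L{t^4} = 24/s^5. Then L{12·t^4} = 12·24/s^5 = 288/s^5

Final answer: 288/s^5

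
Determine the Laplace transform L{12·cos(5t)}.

L{cos(ωt)} = s/(s² + ω²), so L{cos(5t)} = s/(s² + 25). Then L{12·cos(5t)} = 12·s/(s² + 25) = 12s/(s² + 25)

Final answer: 12s/(s² + 25)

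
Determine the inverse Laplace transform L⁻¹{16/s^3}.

L⁻¹{n!/s^(n+1)} = t^n with n=2. So L⁻¹{2/s^3} = t^2, and L⁻¹{16/s^3} = (16/2)·t^2 = 8·t^2

Final answer: 8·t^2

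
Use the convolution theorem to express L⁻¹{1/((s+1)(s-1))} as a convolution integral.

1/((s+1)(s-1)) = (1/(s+1))·(1/(s-1)) = L{e^(-t)}·L{e^t}. So f(t) = e^(-t)*e^t = ∫₀ᵗ e^(-τ)·e^(t-τ) dτ

Final answer: ∫₀ᵗ e^(-τ)·e^(t-τ) dτ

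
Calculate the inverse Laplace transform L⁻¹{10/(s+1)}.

L⁻¹{1/(s-a)} = e^(at), so L⁻¹{1/(s+1)} = e^(-t), and L⁻¹{10/(s+1)} = 10·e^(-t)

Final answer: 10·e^(-t)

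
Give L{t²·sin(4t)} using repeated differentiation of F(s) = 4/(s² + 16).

F(s) = 4/(s² + 16). F'(s) = -8s/(s² + 16)². F''(s) = -8(16 - 3s²)/(s² + 16)³ = (24s² - 128)/(s² + 16)³. So L{t²·sin(4t)} = (-1)² F''(s) = (24s² - 128)/(s² + 16)³

Final answer: (24s² - 128)/(s² + 16)³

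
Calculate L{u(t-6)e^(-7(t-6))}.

u(t-a)f(t-a) with f(t)=e^(-7t). L{e^(-7t)} = 1/(s+7). By time shift: e^(-6s)/(s+7)

Final answer: e^(-6s)/(s+7)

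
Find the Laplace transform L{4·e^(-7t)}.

L{e^(at)} = 1/(s-a), so L{e^(-7t)} = 1/(s+7). Then L{4·e^(-7t)} = 4/(s+7)

Final answer: 4/(s+7)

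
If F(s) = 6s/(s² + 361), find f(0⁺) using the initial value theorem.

f(0⁺) = lim_{s→∞} s·6s/(s² + 361) = lim_{s→∞} 6s²/(s² + 361) = 6

Final answer: 6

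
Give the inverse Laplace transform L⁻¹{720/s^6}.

L⁻¹{n!/s^(n+1)} = t^n with n=5. So L⁻¹{120/s^6} = t^5, and L⁻¹{720/s^6} = (720/120)·t^5 = 6·t^5

Final answer: 6·t^5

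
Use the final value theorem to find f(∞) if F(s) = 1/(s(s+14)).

f(∞) = lim_{s→0} s·1/(s(s+14)) = lim_{s→0} 1/(s+14) = 1/14 = 1/14

Final answer: 1/14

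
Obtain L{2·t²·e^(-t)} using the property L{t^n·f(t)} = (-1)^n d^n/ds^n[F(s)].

L{e^(-t)} = 1/(s+1). d/ds[1/(s+1)] = -1/(s+1)². d²/ds²[1/(s+1)] = 2/(s+1)³. So L{t²·e^(-t)} = (-1)² · 2/(s+1)³ = 2/(s+1)³. Then L{2·t²·e^(-t)} = 2·2/(s+1)³ = 4/(s+1)³

Final answer: 4/(s+1)³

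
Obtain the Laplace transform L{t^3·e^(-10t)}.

L{t^n·e^(at)} = n!/(s-a)^(n+1), so L{t^3·e^(-10t)} = 6/(s+10)^4

Final answer: 6/(s+10)^4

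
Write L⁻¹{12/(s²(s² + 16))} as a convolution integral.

12/(s²(s² + 16)) = (1/s²)·(12/(s² + 16)) = L{t}·L{3·sin(4t)}. So f(t) = t*(3·sin(4t)) = ∫₀ᵗ 3τ·sin(4(t-τ)) dτ

Final answer: ∫₀ᵗ 3τ·sin(4(t-τ)) dτ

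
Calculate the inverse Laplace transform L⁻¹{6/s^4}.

L⁻¹{n!/s^(n+1)} = t^n with n=3. So L⁻¹{6/s^4} = t^3

Final answer: t^3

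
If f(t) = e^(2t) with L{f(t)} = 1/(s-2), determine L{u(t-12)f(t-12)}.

Time shift theorem: L{u(t-a)f(t-a)} = e^(-as)F(s). Here a=12, F(s) = 1/(s-2), so L{u(t-12)f(t-12)} = e^(-12s)·1/(s-2)

Final answer: e^(-12s)·1/(s-2)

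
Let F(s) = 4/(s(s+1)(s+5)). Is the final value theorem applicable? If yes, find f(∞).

Poles of sF(s) = 4/((s+1)(s+5)) are at s = -1 and s = -5, both in the left half-plane. Theorem applies. f(∞) = lim_{s→0} sF(s) = 4/(1·5) = 4/5

Final answer: 4/5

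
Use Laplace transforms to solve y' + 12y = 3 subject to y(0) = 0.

sY + 12Y = 3/s. Y = 3/(s(s+12)). Partial fractions: Y = 1/4/s - 1/4/(s+12)

Final answer: y(t) = 1/4(1 - e^(-12t))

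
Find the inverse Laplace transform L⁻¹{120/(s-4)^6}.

L⁻¹{n!/(s-a)^(n+1)} = t^n·e^(at), so L⁻¹{120/(s-4)^6} = t^5·e^(4t)

Final answer: t^5·e^(4t)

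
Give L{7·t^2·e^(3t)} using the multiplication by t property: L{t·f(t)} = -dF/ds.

Using L{t^n·e^(at)} = n!/(s-a)^(n+1), L{t^2·e^(3t)} = 2/(s-3)^3, so L{7·t^2·e^(3t)} = 7·2/(s-3)^3 = 14/(s-3)^3

Final answer: 14/(s-3)^3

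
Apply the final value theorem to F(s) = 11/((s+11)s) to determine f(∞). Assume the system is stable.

f(∞) = lim_{s→0} sF(s) = lim_{s→0} 11/(s+11) = 1

Final answer: 1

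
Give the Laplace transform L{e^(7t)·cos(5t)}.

L{e^(at)·cos(ωt)} = (s-a)/((s-a)² + ω²), so L{e^(7t)·cos(5t)} = (s-7)/((s-7)² + 25)

Final answer: (s-7)/((s-7)² + 25)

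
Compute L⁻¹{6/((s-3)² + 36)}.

Form: b/((s-a)² + b²) → e^(at)sin(bt). With a=3, b=6

Final answer: e^(3t)·sin(6t)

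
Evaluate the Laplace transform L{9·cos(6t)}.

L{cos(ωt)} = s/(s² + ω²), so L{cos(6t)} = s/(s² + 36). Then L{9·cos(6t)} = 9·s/(s² + 36) = 9s/(s² + 36)

Final answer: 9s/(s² + 36)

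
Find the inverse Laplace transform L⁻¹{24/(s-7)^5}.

L⁻¹{n!/(s-a)^(n+1)} = t^n·e^(at) with n=4, a=7. So L⁻¹{24/(s-7)^5} = t^4·e^(7t)

Final answer: t^4·e^(7t)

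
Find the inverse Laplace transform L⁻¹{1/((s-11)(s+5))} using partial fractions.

Decompose: A/(s-11) + B/(s+5). A = 1/16, B = -1/16. f(t) = (e^(11t) - e^(-5t))/16

Final answer: (e^(11t) - e^(-5t))/16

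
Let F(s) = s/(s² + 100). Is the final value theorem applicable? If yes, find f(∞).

The final value theorem requires all poles of sF(s) in the left half-plane. sF(s) = s²/(s² + 100) has poles at s = ±10i (imaginary axis). Theorem does NOT apply (oscillatory system).

Final answer: Not applicable (oscillatory)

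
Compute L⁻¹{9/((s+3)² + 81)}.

Form: b/((s-a)² + b²) → e^(at)sin(bt). With a=-3, b=9

Final answer: e^(-3t)·sin(9t)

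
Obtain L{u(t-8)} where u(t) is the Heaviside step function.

L{u(t-a)} = e^(-as)/s. Here a=8, so L{u(t-8)} = e^(-8s)/s

Final answer: e^(-8s)/s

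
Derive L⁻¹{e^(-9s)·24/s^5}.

L⁻¹{24/s^5} = t^4. By the time shift theorem, L⁻¹{e^(-as)F(s)} = u(t-a)f(t-a) with a=9, so L⁻¹{e^(-9s)·24/s^5} = u(t-9)·(t-9)^4

Final answer: u(t-9)·(t-9)^4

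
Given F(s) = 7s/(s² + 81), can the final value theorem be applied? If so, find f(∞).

The final value theorem requires all poles of sF(s) in the left half-plane. sF(s) = 7s²/(s² + 81) has poles at s = ±9i (imaginary axis). Theorem does NOT apply (oscillatory system).

Final answer: Not applicable (oscillatory)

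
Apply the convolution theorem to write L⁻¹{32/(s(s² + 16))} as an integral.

32/(s(s² + 16)) = (1/s)·(32/(s² + 16)) = L{1}·L{8·sin(4t)}. So f(t) = 1*(8·sin(4t)) = ∫₀ᵗ 8·sin(4τ) dτ

Final answer: ∫₀ᵗ 8·sin(4τ) dτ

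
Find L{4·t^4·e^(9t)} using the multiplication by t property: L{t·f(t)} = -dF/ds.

Using L{t^n·e^(at)} = n!/(s-a)^(n+1), L{t^4·e^(9t)} = 24/(s-9)^5, so L{4·t^4·e^(9t)} = 4·24/(s-9)^5 = 96/(s-9)^5

Final answer: 96/(s-9)^5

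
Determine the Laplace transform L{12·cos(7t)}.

L{cos(ωt)} = s/(s² + ω²), so L{cos(7t)} = s/(s² + 49). Then L{12·cos(7t)} = 12·s/(s² + 49) = 12s/(s² + 49)

Final answer: 12s/(s² + 49)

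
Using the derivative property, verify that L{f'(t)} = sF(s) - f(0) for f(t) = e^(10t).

f'(t) = 10e^(10t). Direct: L{f'(t)} = 10/(s-10). Property: s·1/(s-10) - 1 = (s - (s-10))/(s-10) = 10/(s-10). ✓

Final answer: 10/(s-10)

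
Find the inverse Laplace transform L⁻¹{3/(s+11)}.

L⁻¹{1/(s-a)} = e^(at), so L⁻¹{1/(s+11)} = e^(-11t), and L⁻¹{3/(s+11)} = 3·e^(-11t)

Final answer: 3·e^(-11t)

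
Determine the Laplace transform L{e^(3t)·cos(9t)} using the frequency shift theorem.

Frequency shift: L{e^(at)f(t)} = F(s-a). L{e^(3t)·cos(9t)} = (s-3)/((s-3)² + 81)

Final answer: (s-3)/((s-3)² + 81)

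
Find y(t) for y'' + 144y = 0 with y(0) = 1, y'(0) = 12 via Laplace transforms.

L{y''} + 144L{y} = 0. s²Y - s - 12 + 144Y = 0. Y(s² + 144) = s + 12. Y = (s + 12)/(s² + 144). Inverting: y(t) = cos(12t) + sin(12t)

Final answer: y(t) = cos(12t) + sin(12t)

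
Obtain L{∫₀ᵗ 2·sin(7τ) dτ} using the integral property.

L{∫₀ᵗ f(τ)dτ} = F(s)/s with F(s) = 14/(s² + 49), so the result is (14/(s² + 49))/s = 14/(s(s² + 49))

Final answer: 14/(s(s² + 49))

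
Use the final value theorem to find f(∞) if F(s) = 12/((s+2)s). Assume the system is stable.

f(∞) = lim_{s→0} sF(s) = lim_{s→0} 12/(s+2) = 6

Final answer: 6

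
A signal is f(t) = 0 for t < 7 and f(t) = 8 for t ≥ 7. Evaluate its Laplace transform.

f(t) = 8·u(t-7). L{u(t-7)} = e^(-7s)/s, so L{f(t)} = 8·e^(-7s)/s

Final answer: 8·e^(-7s)/s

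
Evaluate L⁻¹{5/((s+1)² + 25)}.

Form: b/((s-a)² + b²) → e^(at)sin(bt). With a=-1, b=5

Final answer: e^(-t)·sin(5t)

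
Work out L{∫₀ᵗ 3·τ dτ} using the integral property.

L{∫₀ᵗ f(τ)dτ} = F(s)/s with f(t) = 3t. F(s) = 3/s^2, so L{∫₀ᵗ 3·τ dτ} = (3/s^2)/s = 3/s^3. (Check: ∫₀ᵗ 3·τ dτ = 3t^2/2.)

Final answer: 3/s^3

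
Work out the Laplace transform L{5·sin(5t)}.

L{sin(ωt)} = ω/(s² + ω²), so L{sin(5t)} = 5/(s² + 25). Then L{5·sin(5t)} = 5·5/(s² + 25) = 25/(s² + 25)

Final answer: 25/(s² + 25)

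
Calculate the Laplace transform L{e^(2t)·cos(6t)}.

L{e^(at)·cos(ωt)} = (s-a)/((s-a)² + ω²), so L{e^(2t)·cos(6t)} = (s-2)/((s-2)² + 36)

Final answer: (s-2)/((s-2)² + 36)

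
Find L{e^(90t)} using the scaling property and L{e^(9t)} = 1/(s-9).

Using L{f(at)} = (1/a)F(s/a) with a=10 and f(t) = e^(9t): L{e^(90t)} = (1/10) · 1/((s/10)-9) = (1/10) · 10/(s-90) = 1/(s-90)

Final answer: 1/(s-90)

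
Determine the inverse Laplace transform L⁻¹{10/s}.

L⁻¹{c/s} = c, so L⁻¹{10/s} = 10

Final answer: 10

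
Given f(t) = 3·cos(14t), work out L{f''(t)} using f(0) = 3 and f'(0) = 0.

F(s) = 3s/(s² + 196). L{f''(t)} = s²F(s) - sf(0) - f'(0) = 3s³/(s² + 196) - 3s = (3s³ - 3s(s² + 196))/(s² + 196) = -588s/(s² + 196)

Final answer: -588s/(s² + 196)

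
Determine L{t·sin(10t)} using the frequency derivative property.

L{sin(10t)} = 10/(s² + 100). By L{t·f(t)} = -F'(s): -d/ds[10/(s² + 100)] = -(10)·(-2s)/(s² + 100)² = 20s/(s² + 100)²

Final answer: 20s/(s² + 100)²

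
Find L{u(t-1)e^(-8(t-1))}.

u(t-a)f(t-a) with f(t)=e^(-8t). L{e^(-8t)} = 1/(s+8). By time shift: e^(-s)/(s+8)

Final answer: e^(-s)/(s+8)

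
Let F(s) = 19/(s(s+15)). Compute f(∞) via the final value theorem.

f(∞) = lim_{s→0} s·19/(s(s+15)) = lim_{s→0} 19/(s+15) = 19/15 = 19/15

Final answer: 19/15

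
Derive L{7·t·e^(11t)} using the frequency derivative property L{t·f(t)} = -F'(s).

L{e^(11t)} = 1/(s-11). By frequency derivative: L{t·e^(11t)} = -d/ds[1/(s-11)] = -(-1)/(s-11)² = 1/(s-11)². Then L{7·t·e^(11t)} = 7·1/(s-11)² = 7/(s-11)²

Final answer: 7/(s-11)²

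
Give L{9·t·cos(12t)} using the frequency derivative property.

L{cos(12t)} = s/(s² + 144). Derivative: d/ds[s/(s² + 144)] = [(s² + 144) - s·2s]/(s² + 144)² = (144 - s²)/(s² + 144)². So L{t·cos(12t)} = -F'(s) = (s² - 144)/(s² + 144)². Then L{9·t·cos(12t)} = 9·(s² - 144)/(s² + 144)²

Final answer: 9·(s² - 144)/(s² + 144)²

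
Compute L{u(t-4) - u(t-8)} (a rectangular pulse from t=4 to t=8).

L{u(t-a)} = e^(-as)/s. L{u(t-4) - u(t-8)} = (e^(-4s) - e^(-8s))/s

Final answer: (e^(-4s) - e^(-8s))/s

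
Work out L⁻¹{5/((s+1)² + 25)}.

Form: b/((s-a)² + b²) → e^(at)sin(bt). With a=-1, b=5

Final answer: e^(-t)·sin(5t)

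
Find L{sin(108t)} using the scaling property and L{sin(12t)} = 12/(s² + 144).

Using L{f(at)} = (1/a)F(s/a) with a=9: L{sin(108t)} = (1/9) · 12/((s/9)² + 144) = (1/9) · 12·81/(s² + 11664) = 108/(s² + 11664)

Final answer: 108/(s² + 11664)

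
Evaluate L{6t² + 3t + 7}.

L{6t² + 3t + 7} = 6·2/s³ + 3/s² + 7/s = 12/s³ + 3/s² + 7/s

Final answer: 12/s³ + 3/s² + 7/s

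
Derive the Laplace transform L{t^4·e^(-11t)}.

L{t^n·e^(at)} = n!/(s-a)^(n+1), so L{t^4·e^(-11t)} = 24/(s+11)^5

Final answer: 24/(s+11)^5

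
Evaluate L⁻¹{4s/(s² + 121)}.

This is the form c·s/(s² + a²) with a = 11, c = 4. L⁻¹ = 4·cos(11t)

Final answer: 4·cos(11t)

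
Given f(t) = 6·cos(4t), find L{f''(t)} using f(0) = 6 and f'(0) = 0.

F(s) = 6s/(s² + 16). L{f''(t)} = s²F(s) - sf(0) - f'(0) = 6s³/(s² + 16) - 6s = (6s³ - 6s(s² + 16))/(s² + 16) = -96s/(s² + 16)

Final answer: -96s/(s² + 16)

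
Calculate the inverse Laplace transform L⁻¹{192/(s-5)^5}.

L⁻¹{n!/(s-a)^(n+1)} = t^n·e^(at) with n=4, a=5. So L⁻¹{24/(s-5)^5} = t^4·e^(5t), and L⁻¹{192/(s-5)^5} = (192/24)·t^4·e^(5t) = 8·t^4·e^(5t)

Final answer: 8·t^4·e^(5t)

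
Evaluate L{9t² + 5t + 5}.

L{9t² + 5t + 5} = 9·2/s³ + 5/s² + 5/s = 18/s³ + 5/s² + 5/s

Final answer: 18/s³ + 5/s² + 5/s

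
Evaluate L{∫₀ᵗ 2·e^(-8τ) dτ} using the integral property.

L{∫₀ᵗ f(τ)dτ} = F(s)/s with F(s) = 2/(s+8), so L{∫₀ᵗ 2·e^(-8τ) dτ} = 2/(s(s+8))

Final answer: 2/(s(s+8))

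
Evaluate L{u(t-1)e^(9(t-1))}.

u(t-a)f(t-a) with f(t)=e^(9t). L{e^(9t)} = 1/(s-9). By time shift: e^(-s)/(s-9)

Final answer: e^(-s)/(s-9)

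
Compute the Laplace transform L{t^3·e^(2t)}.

L{t^n·e^(at)} = n!/(s-a)^(n+1), so L{t^3·e^(2t)} = 6/(s-2)^4

Final answer: 6/(s-2)^4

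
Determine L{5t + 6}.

L{5t + 6} = 5·L{t} + 6·L{1} = 5/s² + 6/s

Final answer: 5/s² + 6/s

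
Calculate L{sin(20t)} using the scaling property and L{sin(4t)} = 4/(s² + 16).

Using L{f(at)} = (1/a)F(s/a) with a=5: L{sin(20t)} = (1/5) · 4/((s/5)² + 16) = (1/5) · 4·25/(s² + 400) = 20/(s² + 400)

Final answer: 20/(s² + 400)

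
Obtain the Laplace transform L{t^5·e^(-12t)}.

L{t^n·e^(at)} = n!/(s-a)^(n+1), so L{t^5·e^(-12t)} = 120/(s+12)^6

Final answer: 120/(s+12)^6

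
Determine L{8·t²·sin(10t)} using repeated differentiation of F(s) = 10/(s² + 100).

F(s) = 10/(s² + 100). F'(s) = -20s/(s² + 100)². F''(s) = -20(100 - 3s²)/(s² + 100)³ = (60s² - 2000)/(s² + 100)³. So L{t²·sin(10t)} = (-1)² F''(s) = (60s² - 2000)/(s² + 100)³. Then L{8·t²·sin(10t)} = 8·(60s² - 2000)/(s² + 100)³ = (480s² - 16000)/(s² + 100)³

Final answer: (480s² - 16000)/(s² + 100)³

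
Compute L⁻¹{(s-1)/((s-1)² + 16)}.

Using frequency shift: L⁻¹{(s-a)/((s-a)² + b²)} = e^(at)cos(bt). Here a=1, b=4

Final answer: e^t·cos(4t)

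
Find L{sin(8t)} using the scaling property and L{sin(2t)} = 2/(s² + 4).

Using L{f(at)} = (1/a)F(s/a) with a=4: L{sin(8t)} = (1/4) · 2/((s/4)² + 4) = (1/4) · 2·16/(s² + 64) = 8/(s² + 64)

Final answer: 8/(s² + 64)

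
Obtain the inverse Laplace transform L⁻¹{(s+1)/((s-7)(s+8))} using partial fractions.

Using partial fractions, f(t) = (8e^(7t) + 7e^(-8t))/15

Final answer: (8e^(7t) + 7e^(-8t))/15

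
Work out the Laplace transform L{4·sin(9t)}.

L{sin(ωt)} = ω/(s² + ω²), so L{sin(9t)} = 9/(s² + 81). Then L{4·sin(9t)} = 4·9/(s² + 81) = 36/(s² + 81)

Final answer: 36/(s² + 81)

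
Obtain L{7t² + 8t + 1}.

L{7t² + 8t + 1} = 7·2/s³ + 8/s² + 1/s = 14/s³ + 8/s² + 1/s

Final answer: 14/s³ + 8/s² + 1/s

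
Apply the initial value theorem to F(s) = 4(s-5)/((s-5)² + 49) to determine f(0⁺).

f(0⁺) = lim_{s→∞} sF(s) = lim_{s→∞} 4s(s-5)/((s-5)² + 49) = 4

Final answer: 4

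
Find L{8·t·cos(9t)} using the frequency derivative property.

L{cos(9t)} = s/(s² + 81). Derivative: d/ds[s/(s² + 81)] = [(s² + 81) - s·2s]/(s² + 81)² = (81 - s²)/(s² + 81)². So L{t·cos(9t)} = -F'(s) = (s² - 81)/(s² + 81)². Then L{8·t·cos(9t)} = 8·(s² - 81)/(s² + 81)²

Final answer: 8·(s² - 81)/(s² + 81)²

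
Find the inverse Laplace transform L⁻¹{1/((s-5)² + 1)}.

Using frequency shift, L⁻¹{1/((s-5)² + 1)} = e^(5t)·sin(t)

Final answer: e^(5t)·sin(t)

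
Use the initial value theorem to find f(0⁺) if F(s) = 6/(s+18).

f(0⁺) = lim_{s→∞} s·6/(s+18) = lim_{s→∞} 6s/(s+18) = 6

Final answer: 6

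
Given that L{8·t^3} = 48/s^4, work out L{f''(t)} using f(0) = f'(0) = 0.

L{f''(t)} = s²F(s) - sf(0) - f'(0) = s²·48/s^4 - 0 - 0 = 48/s^2

Final answer: 48/s^2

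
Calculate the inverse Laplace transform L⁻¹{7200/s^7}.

L⁻¹{n!/s^(n+1)} = t^n with n=6. So L⁻¹{720/s^7} = t^6, and L⁻¹{7200/s^7} = (7200/720)·t^6 = 10·t^6

Final answer: 10·t^6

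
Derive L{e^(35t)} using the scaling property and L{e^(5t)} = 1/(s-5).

Using L{f(at)} = (1/a)F(s/a) with a=7 and f(t) = e^(5t): L{e^(35t)} = (1/7) · 1/((s/7)-5) = (1/7) · 7/(s-35) = 1/(s-35)

Final answer: 1/(s-35)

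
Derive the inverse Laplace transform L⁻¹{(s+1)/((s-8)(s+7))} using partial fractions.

Using partial fractions, f(t) = (9e^(8t) + 6e^(-7t))/15

Final answer: (9e^(8t) + 6e^(-7t))/15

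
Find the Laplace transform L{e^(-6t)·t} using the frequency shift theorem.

L{e^(at)·t^n} = n!/(s-a)^(n+1), so L{e^(-6t)·t} = 1/(s+6)^2

Final answer: 1/(s+6)^2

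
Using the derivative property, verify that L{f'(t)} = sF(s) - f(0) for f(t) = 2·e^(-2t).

f'(t) = -4e^(-2t). Direct: L{f'(t)} = -4/(s+2). Property: s·2/(s+2) - 2 = (2s - 2(s+2))/(s+2) = -4/(s+2). ✓

Final answer: -4/(s+2)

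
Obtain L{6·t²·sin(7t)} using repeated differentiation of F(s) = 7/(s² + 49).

F(s) = 7/(s² + 49). F'(s) = -14s/(s² + 49)². F''(s) = -14(49 - 3s²)/(s² + 49)³ = (42s² - 686)/(s² + 49)³. So L{t²·sin(7t)} = (-1)² F''(s) = (42s² - 686)/(s² + 49)³. Then L{6·t²·sin(7t)} = 6·(42s² - 686)/(s² + 49)³ = (252s² - 4116)/(s² + 49)³

Final answer: (252s² - 4116)/(s² + 49)³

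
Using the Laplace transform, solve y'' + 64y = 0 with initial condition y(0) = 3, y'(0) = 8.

L{y''} + 64L{y} = 0. s²Y - 3s - 8 + 64Y = 0. Y(s² + 64) = 3s + 8. Y = (3s + 8)/(s² + 64). Inverting: y(t) = 3cos(8t) + sin(8t)

Final answer: y(t) = 3cos(8t) + sin(8t)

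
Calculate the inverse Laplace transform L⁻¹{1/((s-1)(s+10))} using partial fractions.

Decompose: A/(s-1) + B/(s+10). A = 1/11, B = -1/11. f(t) = (e^t - e^(-10t))/11

Final answer: (e^t - e^(-10t))/11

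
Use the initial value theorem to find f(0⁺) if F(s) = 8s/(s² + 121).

f(0⁺) = lim_{s→∞} s·8s/(s² + 121) = lim_{s→∞} 8s²/(s² + 121) = 8

Final answer: 8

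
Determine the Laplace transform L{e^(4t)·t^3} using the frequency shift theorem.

L{e^(at)·t^n} = n!/(s-a)^(n+1), so L{e^(4t)·t^3} = 6/(s-4)^4

Final answer: 6/(s-4)^4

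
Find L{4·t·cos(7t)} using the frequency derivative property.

L{cos(7t)} = s/(s² + 49). Derivative: d/ds[s/(s² + 49)] = [(s² + 49) - s·2s]/(s² + 49)² = (49 - s²)/(s² + 49)². So L{t·cos(7t)} = -F'(s) = (s² - 49)/(s² + 49)². Then L{4·t·cos(7t)} = 4·(s² - 49)/(s² + 49)²

Final answer: 4·(s² - 49)/(s² + 49)²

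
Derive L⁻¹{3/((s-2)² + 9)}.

Form: b/((s-a)² + b²) → e^(at)sin(bt). With a=2, b=3

Final answer: e^(2t)·sin(3t)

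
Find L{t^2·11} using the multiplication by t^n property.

L{11} = 11/s. d^1/ds^1[1/s] = -1/s². d^2/ds^2[1/s] = 2/s^3. So L{t^2} = (-1)^{2}·2/s^3 = 2/s^3. Then L{t^2·11} = 11·2/s^3 = 22/s^3

Final answer: 22/s^3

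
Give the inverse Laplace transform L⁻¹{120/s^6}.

L⁻¹{n!/s^(n+1)} = t^n with n=5. So L⁻¹{120/s^6} = t^5

Final answer: t^5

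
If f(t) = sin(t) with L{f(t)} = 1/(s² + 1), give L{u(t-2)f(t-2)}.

Time shift theorem: L{u(t-a)f(t-a)} = e^(-as)F(s). Here a=2, F(s) = 1/(s² + 1), so L{u(t-2)f(t-2)} = e^(-2s)·1/(s² + 1)

Final answer: e^(-2s)·1/(s² + 1)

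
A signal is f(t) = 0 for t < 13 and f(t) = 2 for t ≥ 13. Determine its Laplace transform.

f(t) = 2·u(t-13). L{u(t-13)} = e^(-13s)/s, so L{f(t)} = 2·e^(-13s)/s

Final answer: 2·e^(-13s)/s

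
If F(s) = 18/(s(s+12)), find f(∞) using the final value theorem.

f(∞) = lim_{s→0} s·18/(s(s+12)) = lim_{s→0} 18/(s+12) = 18/12 = 3/2

Final answer: 3/2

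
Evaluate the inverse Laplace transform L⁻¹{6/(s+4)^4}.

L⁻¹{n!/(s-a)^(n+1)} = t^n·e^(at), so L⁻¹{6/(s+4)^4} = t^3·e^(-4t)

Final answer: t^3·e^(-4t)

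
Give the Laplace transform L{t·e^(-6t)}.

L{t^n·e^(at)} = n!/(s-a)^(n+1), so L{t·e^(-6t)} = 1/(s+6)^2

Final answer: 1/(s+6)^2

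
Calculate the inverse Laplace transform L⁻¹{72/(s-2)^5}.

L⁻¹{n!/(s-a)^(n+1)} = t^n·e^(at) with n=4, a=2. So L⁻¹{24/(s-2)^5} = t^4·e^(2t), and L⁻¹{72/(s-2)^5} = (72/24)·t^4·e^(2t) = 3·t^4·e^(2t)

Final answer: 3·t^4·e^(2t)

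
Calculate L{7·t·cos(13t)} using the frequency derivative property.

L{cos(13t)} = s/(s² + 169). Derivative: d/ds[s/(s² + 169)] = [(s² + 169) - s·2s]/(s² + 169)² = (169 - s²)/(s² + 169)². So L{t·cos(13t)} = -F'(s) = (s² - 169)/(s² + 169)². Then L{7·t·cos(13t)} = 7·(s² - 169)/(s² + 169)²

Final answer: 7·(s² - 169)/(s² + 169)²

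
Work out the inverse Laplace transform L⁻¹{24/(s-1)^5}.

L⁻¹{n!/(s-a)^(n+1)} = t^n·e^(at), so L⁻¹{24/(s-1)^5} = t^4·e^t

Final answer: t^4·e^t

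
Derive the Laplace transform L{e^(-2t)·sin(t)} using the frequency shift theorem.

Frequency shift: L{e^(at)f(t)} = F(s-a). L{e^(-2t)·sin(t)} = 1/((s+2)² + 1)

Final answer: 1/((s+2)² + 1)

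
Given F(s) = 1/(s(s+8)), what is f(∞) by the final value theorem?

f(∞) = lim_{s→0} s·1/(s(s+8)) = lim_{s→0} 1/(s+8) = 1/8 = 1/8

Final answer: 1/8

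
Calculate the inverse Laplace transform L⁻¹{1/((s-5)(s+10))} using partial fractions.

Decompose: A/(s-5) + B/(s+10). A = 1/15, B = -1/15. f(t) = (e^(5t) - e^(-10t))/15

Final answer: (e^(5t) - e^(-10t))/15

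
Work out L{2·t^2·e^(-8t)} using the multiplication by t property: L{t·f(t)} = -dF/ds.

Using L{t^n·e^(at)} = n!/(s-a)^(n+1), L{t^2·e^(-8t)} = 2/(s+8)^3, so L{2·t^2·e^(-8t)} = 2·2/(s+8)^3 = 4/(s+8)^3

Final answer: 4/(s+8)^3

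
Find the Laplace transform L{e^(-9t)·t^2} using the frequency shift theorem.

L{e^(at)·t^n} = n!/(s-a)^(n+1), so L{e^(-9t)·t^2} = 2/(s+9)^3

Final answer: 2/(s+9)^3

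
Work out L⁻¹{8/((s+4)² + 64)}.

Form: b/((s-a)² + b²) → e^(at)sin(bt). With a=-4, b=8

Final answer: e^(-4t)·sin(8t)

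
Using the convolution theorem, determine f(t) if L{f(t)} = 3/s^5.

3/s^5 = (3/s)·(1/s^4) = L{3}·L{t^3/6}. By convolution, f(t) = 3*t^3/6 = ∫₀ᵗ 3·τ^3/6 dτ = 3·t^4/24

Final answer: 3·t^4/24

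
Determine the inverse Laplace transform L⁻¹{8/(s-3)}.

L⁻¹{1/(s-a)} = e^(at), so L⁻¹{1/(s-3)} = e^(3t), and L⁻¹{8/(s-3)} = 8·e^(3t)

Final answer: 8·e^(3t)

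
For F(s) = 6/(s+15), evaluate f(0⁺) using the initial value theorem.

f(0⁺) = lim_{s→∞} s·6/(s+15) = lim_{s→∞} 6s/(s+15) = 6

Final answer: 6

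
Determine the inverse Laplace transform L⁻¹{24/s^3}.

L⁻¹{n!/s^(n+1)} = t^n with n=2. So L⁻¹{2/s^3} = t^2, and L⁻¹{24/s^3} = (24/2)·t^2 = 12·t^2

Final answer: 12·t^2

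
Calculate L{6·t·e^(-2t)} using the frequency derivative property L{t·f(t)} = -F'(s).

L{e^(-2t)} = 1/(s+2). By frequency derivative: L{t·e^(-2t)} = -d/ds[1/(s+2)] = -(-1)/(s+2)² = 1/(s+2)². Then L{6·t·e^(-2t)} = 6·1/(s+2)² = 6/(s+2)²

Final answer: 6/(s+2)²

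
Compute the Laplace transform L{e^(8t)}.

L{e^(at)} = 1/(s-a), so L{e^(8t)} = 1/(s-8)

Final answer: 1/(s-8)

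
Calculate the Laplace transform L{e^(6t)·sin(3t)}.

L{e^(at)·sin(ωt)} = ω/((s-a)² + ω²), so L{e^(6t)·sin(3t)} = 3/((s-6)² + 9)

Final answer: 3/((s-6)² + 9)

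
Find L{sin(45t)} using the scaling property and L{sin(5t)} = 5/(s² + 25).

Using L{f(at)} = (1/a)F(s/a) with a=9: L{sin(45t)} = (1/9) · 5/((s/9)² + 25) = (1/9) · 5·81/(s² + 2025) = 45/(s² + 2025)

Final answer: 45/(s² + 2025)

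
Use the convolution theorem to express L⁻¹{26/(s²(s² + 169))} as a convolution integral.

26/(s²(s² + 169)) = (1/s²)·(26/(s² + 169)) = L{t}·L{2·sin(13t)}. So f(t) = t*(2·sin(13t)) = ∫₀ᵗ 2τ·sin(13(t-τ)) dτ

Final answer: ∫₀ᵗ 2τ·sin(13(t-τ)) dτ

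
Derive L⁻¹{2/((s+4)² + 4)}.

Form: b/((s-a)² + b²) → e^(at)sin(bt). With a=-4, b=2

Final answer: e^(-4t)·sin(2t)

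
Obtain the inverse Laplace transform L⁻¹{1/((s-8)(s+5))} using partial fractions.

Decompose: A/(s-8) + B/(s+5). A = 1/13, B = -1/13. f(t) = (e^(8t) - e^(-5t))/13

Final answer: (e^(8t) - e^(-5t))/13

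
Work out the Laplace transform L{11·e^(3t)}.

L{e^(at)} = 1/(s-a), so L{e^(3t)} = 1/(s-3). Then L{11·e^(3t)} = 11/(s-3)

Final answer: 11/(s-3)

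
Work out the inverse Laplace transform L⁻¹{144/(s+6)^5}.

L⁻¹{n!/(s-a)^(n+1)} = t^n·e^(at) with n=4, a=-6. So L⁻¹{24/(s+6)^5} = t^4·e^(-6t), and L⁻¹{144/(s+6)^5} = (144/24)·t^4·e^(-6t) = 6·t^4·e^(-6t)

Final answer: 6·t^4·e^(-6t)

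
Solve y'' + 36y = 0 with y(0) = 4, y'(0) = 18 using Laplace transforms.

L{y''} + 36L{y} = 0. s²Y - 4s - 18 + 36Y = 0. Y(s² + 36) = 4s + 18. Y = (4s + 18)/(s² + 36). Inverting: y(t) = 4cos(6t) + 3sin(6t)

Final answer: y(t) = 4cos(6t) + 3sin(6t)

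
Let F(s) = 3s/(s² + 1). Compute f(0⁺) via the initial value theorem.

f(0⁺) = lim_{s→∞} s·3s/(s² + 1) = lim_{s→∞} 3s²/(s² + 1) = 3

Final answer: 3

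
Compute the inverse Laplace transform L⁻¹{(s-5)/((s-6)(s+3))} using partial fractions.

Using partial fractions, f(t) = (e^(6t) + 8e^(-3t))/9

Final answer: (e^(6t) + 8e^(-3t))/9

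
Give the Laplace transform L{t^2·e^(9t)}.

L{t^n·e^(at)} = n!/(s-a)^(n+1), so L{t^2·e^(9t)} = 2/(s-9)^3

Final answer: 2/(s-9)^3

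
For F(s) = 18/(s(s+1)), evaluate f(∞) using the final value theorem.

f(∞) = lim_{s→0} s·18/(s(s+1)) = lim_{s→0} 18/(s+1) = 18/1 = 18

Final answer: 18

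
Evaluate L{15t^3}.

L{t^n} = n!/s^(n+1). So L{15t^3} = 15·3!/s^4 = 90/s^4

Final answer: 90/s^4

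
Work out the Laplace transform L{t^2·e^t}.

L{t^n·e^(at)} = n!/(s-a)^(n+1), so L{t^2·e^t} = 2/(s-1)^3

Final answer: 2/(s-1)^3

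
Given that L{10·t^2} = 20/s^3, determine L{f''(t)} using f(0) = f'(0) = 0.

L{f''(t)} = s²F(s) - sf(0) - f'(0) = s²·20/s^3 - 0 - 0 = 20/s

Final answer: 20/s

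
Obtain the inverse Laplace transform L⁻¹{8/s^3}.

L⁻¹{n!/s^(n+1)} = t^n with n=2. So L⁻¹{2/s^3} = t^2, and L⁻¹{8/s^3} = (8/2)·t^2 = 4·t^2

Final answer: 4·t^2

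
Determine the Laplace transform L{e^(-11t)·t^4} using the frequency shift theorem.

L{e^(at)·t^n} = n!/(s-a)^(n+1), so L{e^(-11t)·t^4} = 24/(s+11)^5

Final answer: 24/(s+11)^5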